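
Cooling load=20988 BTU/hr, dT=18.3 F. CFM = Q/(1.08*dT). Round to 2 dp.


CFM = 20988 / (1.08 * 18.3) = 1061.93

1061.93 CFM


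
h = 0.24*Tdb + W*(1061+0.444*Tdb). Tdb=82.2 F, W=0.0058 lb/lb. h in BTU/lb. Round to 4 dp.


h = 0.24*82.2 + 0.0058*(1061+0.444*82.2) = 26.0935 BTU/lb

26.0935 BTU/lb


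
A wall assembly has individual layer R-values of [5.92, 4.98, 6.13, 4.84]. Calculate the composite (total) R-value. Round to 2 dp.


R_total = 5.92 + 4.98 + 6.13 + 4.84 = 21.87

21.87


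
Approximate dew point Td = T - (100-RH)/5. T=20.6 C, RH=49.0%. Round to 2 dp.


Td = 20.6 - (100-49.0)/5 = 10.40 C

10.40 C


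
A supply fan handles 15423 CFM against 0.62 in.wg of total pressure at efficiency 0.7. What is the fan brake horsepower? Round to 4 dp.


BHP = 15423 * 0.62 / (6356 * 0.7) = 2.1492 hp

2.1492 hp


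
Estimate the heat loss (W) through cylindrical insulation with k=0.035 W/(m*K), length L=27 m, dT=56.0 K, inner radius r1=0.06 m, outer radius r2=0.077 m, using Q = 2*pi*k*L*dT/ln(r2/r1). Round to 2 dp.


Q = 2*pi*0.035*27*56.0/ln(0.077/0.06) = 1332.90 W

1332.90 W


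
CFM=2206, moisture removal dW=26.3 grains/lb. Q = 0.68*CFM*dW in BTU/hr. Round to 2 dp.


Q = 0.68 * 2206 * 26.3 = 39452.10 BTU/hr

39452.10 BTU/hr


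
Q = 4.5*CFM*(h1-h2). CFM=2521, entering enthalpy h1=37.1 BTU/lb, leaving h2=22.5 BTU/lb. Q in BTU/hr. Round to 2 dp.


Q = 4.5 * 2521 * (37.1 - 22.5) = 165629.70 BTU/hr

165629.70 BTU/hr


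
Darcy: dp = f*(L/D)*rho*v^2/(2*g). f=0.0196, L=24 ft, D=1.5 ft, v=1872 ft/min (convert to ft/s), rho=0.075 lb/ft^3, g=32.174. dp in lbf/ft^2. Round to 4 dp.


v_fps = 1872/60 = 31.2 ft/s
dp = 0.0196*(24/1.5)*0.075*31.2^2/(2*32.174) = 0.3558 lbf/ft^2

0.3558 lbf/ft^2


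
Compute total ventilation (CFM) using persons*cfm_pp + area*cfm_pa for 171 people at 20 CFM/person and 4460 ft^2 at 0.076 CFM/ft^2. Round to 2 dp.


Total = 171*20 + 4460*0.076 = 3758.96 CFM

3758.96 CFM


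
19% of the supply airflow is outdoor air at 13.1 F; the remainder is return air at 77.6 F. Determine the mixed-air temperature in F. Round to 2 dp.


T_mix = 0.19*13.1 + 0.81*77.6 = 65.35 F

65.35 F


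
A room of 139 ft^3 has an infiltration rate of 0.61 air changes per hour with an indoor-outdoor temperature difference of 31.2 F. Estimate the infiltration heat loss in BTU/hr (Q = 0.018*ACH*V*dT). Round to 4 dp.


Q = 0.018 * 0.61 * 139 * 31.2 = 47.6181 BTU/hr

47.6181 BTU/hr


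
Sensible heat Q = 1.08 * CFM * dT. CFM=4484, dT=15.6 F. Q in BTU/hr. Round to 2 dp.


Q = 1.08 * 4484 * 15.6 = 75546.43 BTU/hr

75546.43 BTU/hr


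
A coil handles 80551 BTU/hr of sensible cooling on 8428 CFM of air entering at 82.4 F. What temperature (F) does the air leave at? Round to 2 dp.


dT = 80551/(1.08*8428) = 8.8496
T_leave = 82.4 - 8.8496 = 73.55 F

73.55 F


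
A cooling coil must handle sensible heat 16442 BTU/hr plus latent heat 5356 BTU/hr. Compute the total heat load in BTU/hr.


Qt = 16442 + 5356 = 21798 BTU/hr

21798 BTU/hr


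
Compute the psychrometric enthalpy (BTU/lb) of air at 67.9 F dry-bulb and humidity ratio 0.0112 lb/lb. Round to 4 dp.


h = 0.24*67.9 + 0.0112*(1061+0.444*67.9) = 28.5169 BTU/lb

28.5169 BTU/lb


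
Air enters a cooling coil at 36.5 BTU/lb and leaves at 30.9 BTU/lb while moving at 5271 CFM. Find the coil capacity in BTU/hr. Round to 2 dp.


Q = 4.5 * 5271 * (36.5 - 30.9) = 132829.20 BTU/hr

132829.20 BTU/hr


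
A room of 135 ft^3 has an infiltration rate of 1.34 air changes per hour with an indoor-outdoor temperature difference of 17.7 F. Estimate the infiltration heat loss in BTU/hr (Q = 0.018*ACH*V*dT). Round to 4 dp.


Q = 0.018 * 1.34 * 135 * 17.7 = 57.6347 BTU/hr

57.6347 BTU/hr


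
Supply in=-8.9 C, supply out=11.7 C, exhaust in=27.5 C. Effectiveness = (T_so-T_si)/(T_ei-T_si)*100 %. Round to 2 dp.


eff = (11.7-(-8.9))/(27.5-(-8.9))*100 = 56.59 %

56.59 %


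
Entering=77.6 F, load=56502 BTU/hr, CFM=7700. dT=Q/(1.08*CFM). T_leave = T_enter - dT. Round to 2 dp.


dT = 56502/(1.08*7700) = 6.7944
T_leave = 77.6 - 6.7944 = 70.81 F

70.81 F


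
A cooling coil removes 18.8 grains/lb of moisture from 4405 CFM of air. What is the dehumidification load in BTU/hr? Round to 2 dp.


Q = 0.68 * 4405 * 18.8 = 56313.52 BTU/hr

56313.52 BTU/hr


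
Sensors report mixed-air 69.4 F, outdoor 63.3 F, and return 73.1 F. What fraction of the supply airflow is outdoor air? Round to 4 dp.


frac = (69.4 - 73.1) / (63.3 - 73.1) = 0.3776

0.3776


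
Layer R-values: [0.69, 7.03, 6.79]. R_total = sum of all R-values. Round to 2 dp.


R_total = 0.69 + 7.03 + 6.79 = 14.51

14.51


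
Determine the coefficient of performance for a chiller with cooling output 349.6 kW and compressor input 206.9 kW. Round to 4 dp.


COP = 349.6 / 206.9 = 1.6897

1.6897


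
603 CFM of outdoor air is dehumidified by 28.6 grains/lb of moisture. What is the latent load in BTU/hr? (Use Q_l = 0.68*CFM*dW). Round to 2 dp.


Q = 0.68 * 603 * 28.6 = 11727.14 BTU/hr

11727.14 BTU/hr


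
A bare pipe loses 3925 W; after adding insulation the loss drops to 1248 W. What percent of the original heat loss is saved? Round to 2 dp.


Savings = ((3925-1248)/3925)*100 = 68.20 %

68.20 %


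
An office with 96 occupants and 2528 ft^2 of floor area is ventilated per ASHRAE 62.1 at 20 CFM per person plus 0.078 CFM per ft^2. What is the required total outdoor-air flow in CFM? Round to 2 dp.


Total = 96*20 + 2528*0.078 = 2117.18 CFM

2117.18 CFM


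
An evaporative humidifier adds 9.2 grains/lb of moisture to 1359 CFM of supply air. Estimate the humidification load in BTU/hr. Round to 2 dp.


Q = 0.68 * 1359 * 9.2 = 8501.90 BTU/hr

8501.90 BTU/hr


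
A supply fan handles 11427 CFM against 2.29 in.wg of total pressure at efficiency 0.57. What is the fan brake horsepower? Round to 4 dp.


BHP = 11427 * 2.29 / (6356 * 0.57) = 7.2229 hp

7.2229 hp


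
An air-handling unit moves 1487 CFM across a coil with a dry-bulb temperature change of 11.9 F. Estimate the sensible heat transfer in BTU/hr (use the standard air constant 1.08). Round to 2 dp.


Q = 1.08 * 1487 * 11.9 = 19110.92 BTU/hr

19110.92 BTU/hr


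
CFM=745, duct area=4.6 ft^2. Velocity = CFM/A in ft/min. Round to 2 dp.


V = 745 / 4.6 = 161.96 ft/min

161.96 ft/min


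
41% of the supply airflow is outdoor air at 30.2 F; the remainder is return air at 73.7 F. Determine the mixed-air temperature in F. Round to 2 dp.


T_mix = 0.41*30.2 + 0.59*73.7 = 55.87 F

55.87 F


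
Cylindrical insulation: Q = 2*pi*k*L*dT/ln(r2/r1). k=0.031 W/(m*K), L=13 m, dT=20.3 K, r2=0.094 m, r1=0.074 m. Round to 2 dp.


Q = 2*pi*0.031*13*20.3/ln(0.094/0.074) = 214.87 W

214.87 W


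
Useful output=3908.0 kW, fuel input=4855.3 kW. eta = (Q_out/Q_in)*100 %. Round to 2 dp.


eta = (3908.0/4855.3)*100 = 80.49 %

80.49 %


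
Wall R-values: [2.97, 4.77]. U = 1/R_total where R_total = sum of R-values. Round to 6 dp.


R_total = 2.97 + 4.77 = 7.74
U = 1/7.74 = 0.129199

0.129199


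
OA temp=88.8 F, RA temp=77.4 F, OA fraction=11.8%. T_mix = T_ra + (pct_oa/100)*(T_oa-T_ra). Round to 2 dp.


T_mix = 77.4 + (11.8/100)*(88.8-77.4) = 78.75 F

78.75 F


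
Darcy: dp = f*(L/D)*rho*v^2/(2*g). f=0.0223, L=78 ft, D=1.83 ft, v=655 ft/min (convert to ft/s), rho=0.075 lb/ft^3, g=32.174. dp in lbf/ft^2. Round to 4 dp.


v_fps = 655/60 = 10.9167 ft/s
dp = 0.0223*(78/1.83)*0.075*10.9167^2/(2*32.174) = 0.1320 lbf/ft^2

0.1320 lbf/ft^2


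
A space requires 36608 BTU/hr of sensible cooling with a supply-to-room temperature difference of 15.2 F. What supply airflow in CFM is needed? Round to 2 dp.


CFM = 36608 / (1.08 * 15.2) = 2230.02

2230.02 CFM


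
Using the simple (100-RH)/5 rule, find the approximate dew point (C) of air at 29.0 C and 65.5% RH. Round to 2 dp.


Td = 29.0 - (100-65.5)/5 = 22.10 C

22.10 C


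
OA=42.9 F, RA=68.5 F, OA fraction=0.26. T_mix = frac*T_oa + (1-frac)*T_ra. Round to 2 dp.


T_mix = 0.26*42.9 + 0.74*68.5 = 61.84 F

61.84 F


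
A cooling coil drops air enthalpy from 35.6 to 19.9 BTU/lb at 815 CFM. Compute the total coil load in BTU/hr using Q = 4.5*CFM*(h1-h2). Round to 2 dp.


Q = 4.5 * 815 * (35.6 - 19.9) = 57579.75 BTU/hr

57579.75 BTU/hr


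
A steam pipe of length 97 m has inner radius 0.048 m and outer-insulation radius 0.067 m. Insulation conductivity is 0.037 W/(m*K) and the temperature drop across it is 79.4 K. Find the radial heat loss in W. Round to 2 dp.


Q = 2*pi*0.037*97*79.4/ln(0.067/0.048) = 5368.94 W

5368.94 W


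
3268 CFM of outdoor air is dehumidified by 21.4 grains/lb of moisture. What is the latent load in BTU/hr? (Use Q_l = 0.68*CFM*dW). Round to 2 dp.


Q = 0.68 * 3268 * 21.4 = 47555.94 BTU/hr

47555.94 BTU/hr


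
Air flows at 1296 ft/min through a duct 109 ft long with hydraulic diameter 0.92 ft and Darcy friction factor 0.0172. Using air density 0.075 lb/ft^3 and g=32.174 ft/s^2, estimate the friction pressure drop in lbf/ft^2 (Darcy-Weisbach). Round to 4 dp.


v_fps = 1296/60 = 21.6 ft/s
dp = 0.0172*(109/0.92)*0.075*21.6^2/(2*32.174) = 1.1082 lbf/ft^2

1.1082 lbf/ft^2


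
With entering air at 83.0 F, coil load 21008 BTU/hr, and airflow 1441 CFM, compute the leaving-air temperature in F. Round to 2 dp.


dT = 21008/(1.08*1441) = 13.4989
T_leave = 83.0 - 13.4989 = 69.50 F

69.50 F


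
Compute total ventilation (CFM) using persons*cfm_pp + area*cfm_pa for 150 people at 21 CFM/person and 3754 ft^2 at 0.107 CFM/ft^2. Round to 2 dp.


Total = 150*21 + 3754*0.107 = 3551.68 CFM

3551.68 CFM


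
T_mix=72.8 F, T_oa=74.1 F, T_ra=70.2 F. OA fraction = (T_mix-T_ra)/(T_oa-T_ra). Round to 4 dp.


frac = (72.8 - 70.2) / (74.1 - 70.2) = 0.6667

0.6667


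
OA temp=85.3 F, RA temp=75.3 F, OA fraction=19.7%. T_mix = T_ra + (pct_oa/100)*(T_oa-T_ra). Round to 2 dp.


T_mix = 75.3 + (19.7/100)*(85.3-75.3) = 77.27 F

77.27 F


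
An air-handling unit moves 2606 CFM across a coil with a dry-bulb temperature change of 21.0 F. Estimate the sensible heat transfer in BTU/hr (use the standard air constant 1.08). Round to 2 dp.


Q = 1.08 * 2606 * 21.0 = 59104.08 BTU/hr

59104.08 BTU/hr


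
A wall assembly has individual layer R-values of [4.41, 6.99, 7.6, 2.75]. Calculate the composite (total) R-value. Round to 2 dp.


R_total = 4.41 + 6.99 + 7.6 + 2.75 = 21.75

21.75


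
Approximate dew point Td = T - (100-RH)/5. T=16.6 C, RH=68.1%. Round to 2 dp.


Td = 16.6 - (100-68.1)/5 = 10.22 C

10.22 C


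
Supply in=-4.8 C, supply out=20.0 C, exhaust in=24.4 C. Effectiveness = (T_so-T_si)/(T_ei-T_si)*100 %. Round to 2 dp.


eff = (20.0-(-4.8))/(24.4-(-4.8))*100 = 84.93 %

84.93 %


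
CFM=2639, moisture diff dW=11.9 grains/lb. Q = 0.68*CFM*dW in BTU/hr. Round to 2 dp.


Q = 0.68 * 2639 * 11.9 = 21354.79 BTU/hr

21354.79 BTU/hr


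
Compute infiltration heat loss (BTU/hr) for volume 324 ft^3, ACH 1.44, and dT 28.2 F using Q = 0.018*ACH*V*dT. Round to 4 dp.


Q = 0.018 * 1.44 * 324 * 28.2 = 236.8259 BTU/hr

236.8259 BTU/hr


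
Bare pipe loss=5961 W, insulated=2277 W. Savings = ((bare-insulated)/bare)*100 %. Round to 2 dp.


Savings = ((5961-2277)/5961)*100 = 61.80 %

61.80 %


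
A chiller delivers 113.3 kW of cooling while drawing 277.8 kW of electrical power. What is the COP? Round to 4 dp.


COP = 113.3 / 277.8 = 0.4078

0.4078


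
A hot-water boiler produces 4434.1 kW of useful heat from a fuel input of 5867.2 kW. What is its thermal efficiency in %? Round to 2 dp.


eta = (4434.1/5867.2)*100 = 75.57 %

75.57 %


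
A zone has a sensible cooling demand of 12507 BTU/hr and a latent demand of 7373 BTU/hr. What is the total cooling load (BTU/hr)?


Qt = 12507 + 7373 = 19880 BTU/hr

19880 BTU/hr


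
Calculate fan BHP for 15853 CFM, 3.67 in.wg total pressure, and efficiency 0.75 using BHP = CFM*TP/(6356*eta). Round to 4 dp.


BHP = 15853 * 3.67 / (6356 * 0.75) = 12.2048 hp

12.2048 hp


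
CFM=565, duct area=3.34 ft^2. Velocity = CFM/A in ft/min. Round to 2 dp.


V = 565 / 3.34 = 169.16 ft/min

169.16 ft/min


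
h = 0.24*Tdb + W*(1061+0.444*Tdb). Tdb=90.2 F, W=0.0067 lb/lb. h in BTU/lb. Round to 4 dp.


h = 0.24*90.2 + 0.0067*(1061+0.444*90.2) = 29.0250 BTU/lb

29.0250 BTU/lb


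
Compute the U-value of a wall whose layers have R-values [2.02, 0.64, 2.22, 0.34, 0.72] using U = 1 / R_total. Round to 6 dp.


R_total = 2.02 + 0.64 + 2.22 + 0.34 + 0.72 = 5.94
U = 1/5.94 = 0.168350

0.168350


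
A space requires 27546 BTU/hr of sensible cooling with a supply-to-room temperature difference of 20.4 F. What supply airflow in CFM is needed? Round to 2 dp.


CFM = 27546 / (1.08 * 20.4) = 1250.27

1250.27 CFM


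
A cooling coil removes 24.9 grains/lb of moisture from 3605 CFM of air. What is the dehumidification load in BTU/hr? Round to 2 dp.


Q = 0.68 * 3605 * 24.9 = 61039.86 BTU/hr

61039.86 BTU/hr


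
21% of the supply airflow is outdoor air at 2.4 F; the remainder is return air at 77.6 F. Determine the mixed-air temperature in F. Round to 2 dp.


T_mix = 0.21*2.4 + 0.79*77.6 = 61.81 F

61.81 F


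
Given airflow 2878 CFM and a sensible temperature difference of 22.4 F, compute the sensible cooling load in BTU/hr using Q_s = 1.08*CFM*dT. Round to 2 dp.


Q = 1.08 * 2878 * 22.4 = 69624.58 BTU/hr

69624.58 BTU/hr


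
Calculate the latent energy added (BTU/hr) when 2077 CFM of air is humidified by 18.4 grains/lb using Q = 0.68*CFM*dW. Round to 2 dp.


Q = 0.68 * 2077 * 18.4 = 25987.42 BTU/hr

25987.42 BTU/hr


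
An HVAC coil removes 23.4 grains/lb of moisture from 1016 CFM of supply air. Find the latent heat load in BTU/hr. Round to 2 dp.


Q = 0.68 * 1016 * 23.4 = 16166.59 BTU/hr

16166.59 BTU/hr


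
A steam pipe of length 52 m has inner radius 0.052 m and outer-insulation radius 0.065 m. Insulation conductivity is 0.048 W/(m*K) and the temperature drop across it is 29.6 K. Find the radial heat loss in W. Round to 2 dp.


Q = 2*pi*0.048*52*29.6/ln(0.065/0.052) = 2080.33 W

2080.33 W


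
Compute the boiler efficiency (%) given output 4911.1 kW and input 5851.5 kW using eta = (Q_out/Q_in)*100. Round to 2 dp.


eta = (4911.1/5851.5)*100 = 83.93 %

83.93 %


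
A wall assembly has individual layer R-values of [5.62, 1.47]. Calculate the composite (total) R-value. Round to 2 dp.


R_total = 5.62 + 1.47 = 7.09

7.09


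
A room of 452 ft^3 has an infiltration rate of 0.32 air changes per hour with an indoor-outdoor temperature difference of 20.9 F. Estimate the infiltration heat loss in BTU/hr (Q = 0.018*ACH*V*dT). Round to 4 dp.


Q = 0.018 * 0.32 * 452 * 20.9 = 54.4136 BTU/hr

54.4136 BTU/hr


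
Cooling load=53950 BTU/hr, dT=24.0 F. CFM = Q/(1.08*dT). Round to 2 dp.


CFM = 53950 / (1.08 * 24.0) = 2081.40

2081.40 CFM


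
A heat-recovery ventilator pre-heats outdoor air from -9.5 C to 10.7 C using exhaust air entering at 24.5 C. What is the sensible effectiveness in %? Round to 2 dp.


eff = (10.7-(-9.5))/(24.5-(-9.5))*100 = 59.41 %

59.41 %


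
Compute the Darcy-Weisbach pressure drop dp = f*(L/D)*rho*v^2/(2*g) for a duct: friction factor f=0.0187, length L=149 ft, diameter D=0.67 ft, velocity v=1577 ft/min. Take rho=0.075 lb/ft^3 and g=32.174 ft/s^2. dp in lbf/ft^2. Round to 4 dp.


v_fps = 1577/60 = 26.2833 ft/s
dp = 0.0187*(149/0.67)*0.075*26.2833^2/(2*32.174) = 3.3484 lbf/ft^2

3.3484 lbf/ft^2


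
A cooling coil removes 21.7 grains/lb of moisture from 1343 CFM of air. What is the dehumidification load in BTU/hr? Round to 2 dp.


Q = 0.68 * 1343 * 21.7 = 19817.31 BTU/hr

19817.31 BTU/hr


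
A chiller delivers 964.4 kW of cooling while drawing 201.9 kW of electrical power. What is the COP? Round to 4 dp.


COP = 964.4 / 201.9 = 4.7766

4.7766


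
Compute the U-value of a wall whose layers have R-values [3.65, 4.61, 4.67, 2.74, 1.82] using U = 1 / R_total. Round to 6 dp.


R_total = 3.65 + 4.61 + 4.67 + 2.74 + 1.82 = 17.49
U = 1/17.49 = 0.057176

0.057176


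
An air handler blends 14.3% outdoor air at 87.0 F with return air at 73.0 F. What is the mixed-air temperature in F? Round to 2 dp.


T_mix = 73.0 + (14.3/100)*(87.0-73.0) = 75.00 F

75.00 F


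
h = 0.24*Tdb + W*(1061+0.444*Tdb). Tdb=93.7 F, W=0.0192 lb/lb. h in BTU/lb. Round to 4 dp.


h = 0.24*93.7 + 0.0192*(1061+0.444*93.7) = 43.6580 BTU/lb

43.6580 BTU/lb


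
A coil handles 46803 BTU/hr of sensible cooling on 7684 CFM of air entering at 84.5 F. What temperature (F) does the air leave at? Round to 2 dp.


dT = 46803/(1.08*7684) = 5.6398
T_leave = 84.5 - 5.6398 = 78.86 F

78.86 F


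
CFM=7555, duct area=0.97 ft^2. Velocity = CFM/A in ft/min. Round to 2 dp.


V = 7555 / 0.97 = 7788.66 ft/min

7788.66 ft/min


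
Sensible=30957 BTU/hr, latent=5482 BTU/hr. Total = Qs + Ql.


Qt = 30957 + 5482 = 36439 BTU/hr

36439 BTU/hr


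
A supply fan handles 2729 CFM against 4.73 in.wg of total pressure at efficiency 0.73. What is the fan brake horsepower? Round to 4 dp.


BHP = 2729 * 4.73 / (6356 * 0.73) = 2.7820 hp

2.7820 hp


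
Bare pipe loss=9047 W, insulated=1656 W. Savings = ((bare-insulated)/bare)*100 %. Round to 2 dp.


Savings = ((9047-1656)/9047)*100 = 81.70 %

81.70 %


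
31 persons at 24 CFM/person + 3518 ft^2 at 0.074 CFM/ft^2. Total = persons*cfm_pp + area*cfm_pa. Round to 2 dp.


Total = 31*24 + 3518*0.074 = 1004.33 CFM

1004.33 CFM


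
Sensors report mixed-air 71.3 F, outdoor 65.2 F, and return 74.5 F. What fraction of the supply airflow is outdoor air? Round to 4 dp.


frac = (71.3 - 74.5) / (65.2 - 74.5) = 0.3441

0.3441


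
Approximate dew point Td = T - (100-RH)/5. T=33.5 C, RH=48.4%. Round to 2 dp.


Td = 33.5 - (100-48.4)/5 = 23.18 C

23.18 C


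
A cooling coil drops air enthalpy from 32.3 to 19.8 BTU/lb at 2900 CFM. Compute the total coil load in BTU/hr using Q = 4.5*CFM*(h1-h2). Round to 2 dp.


Q = 4.5 * 2900 * (32.3 - 19.8) = 163125.00 BTU/hr

163125.00 BTU/hr


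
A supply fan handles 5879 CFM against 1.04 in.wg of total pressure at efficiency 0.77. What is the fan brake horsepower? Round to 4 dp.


BHP = 5879 * 1.04 / (6356 * 0.77) = 1.2493 hp

1.2493 hp


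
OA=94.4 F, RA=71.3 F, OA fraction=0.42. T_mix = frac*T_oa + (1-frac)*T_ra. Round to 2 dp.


T_mix = 0.42*94.4 + 0.58*71.3 = 81.00 F

81.00 F


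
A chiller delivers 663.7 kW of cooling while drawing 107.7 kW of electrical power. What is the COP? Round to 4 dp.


COP = 663.7 / 107.7 = 6.1625

6.1625


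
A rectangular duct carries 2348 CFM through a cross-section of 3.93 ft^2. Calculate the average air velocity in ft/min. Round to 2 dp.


V = 2348 / 3.93 = 597.46 ft/min

597.46 ft/min


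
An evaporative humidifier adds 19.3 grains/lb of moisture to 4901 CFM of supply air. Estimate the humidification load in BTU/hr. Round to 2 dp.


Q = 0.68 * 4901 * 19.3 = 64320.72 BTU/hr

64320.72 BTU/hr


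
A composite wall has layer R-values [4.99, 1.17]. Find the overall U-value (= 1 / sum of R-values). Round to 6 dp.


R_total = 4.99 + 1.17 = 6.16
U = 1/6.16 = 0.162338

0.162338


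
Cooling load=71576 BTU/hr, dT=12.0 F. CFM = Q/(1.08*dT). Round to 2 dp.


CFM = 71576 / (1.08 * 12.0) = 5522.84

5522.84 CFM


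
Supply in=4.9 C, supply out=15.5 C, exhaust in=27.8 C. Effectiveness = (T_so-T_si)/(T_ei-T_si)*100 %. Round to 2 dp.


eff = (15.5-4.9)/(27.8-4.9)*100 = 46.29 %

46.29 %


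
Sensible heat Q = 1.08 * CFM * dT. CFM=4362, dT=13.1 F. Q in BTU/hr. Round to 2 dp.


Q = 1.08 * 4362 * 13.1 = 61713.58 BTU/hr

61713.58 BTU/hr


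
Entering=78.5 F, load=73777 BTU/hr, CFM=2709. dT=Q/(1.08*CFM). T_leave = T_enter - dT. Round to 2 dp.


dT = 73777/(1.08*2709) = 25.2167
T_leave = 78.5 - 25.2167 = 53.28 F

53.28 F


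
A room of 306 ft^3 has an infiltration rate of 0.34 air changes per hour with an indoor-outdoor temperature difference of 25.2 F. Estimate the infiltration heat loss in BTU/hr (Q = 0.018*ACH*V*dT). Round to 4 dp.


Q = 0.018 * 0.34 * 306 * 25.2 = 47.1925 BTU/hr

47.1925 BTU/hr


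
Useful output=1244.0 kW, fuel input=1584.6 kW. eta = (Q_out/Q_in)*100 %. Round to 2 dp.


eta = (1244.0/1584.6)*100 = 78.51 %

78.51 %


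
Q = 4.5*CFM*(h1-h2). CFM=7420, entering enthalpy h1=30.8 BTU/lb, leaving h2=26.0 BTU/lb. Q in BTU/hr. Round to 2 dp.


Q = 4.5 * 7420 * (30.8 - 26.0) = 160272.00 BTU/hr

160272.00 BTU/hr


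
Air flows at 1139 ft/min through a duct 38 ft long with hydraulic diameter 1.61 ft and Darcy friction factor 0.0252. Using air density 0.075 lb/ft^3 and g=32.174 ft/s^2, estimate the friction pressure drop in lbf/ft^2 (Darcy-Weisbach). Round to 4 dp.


v_fps = 1139/60 = 18.9833 ft/s
dp = 0.0252*(38/1.61)*0.075*18.9833^2/(2*32.174) = 0.2498 lbf/ft^2

0.2498 lbf/ft^2


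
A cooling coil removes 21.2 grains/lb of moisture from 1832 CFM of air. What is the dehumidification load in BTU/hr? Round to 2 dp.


Q = 0.68 * 1832 * 21.2 = 26410.11 BTU/hr

26410.11 BTU/hr


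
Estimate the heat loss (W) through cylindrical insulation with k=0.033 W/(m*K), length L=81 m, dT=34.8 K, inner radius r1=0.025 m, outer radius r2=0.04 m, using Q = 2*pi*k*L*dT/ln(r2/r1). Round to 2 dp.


Q = 2*pi*0.033*81*34.8/ln(0.04/0.025) = 1243.53 W

1243.53 W


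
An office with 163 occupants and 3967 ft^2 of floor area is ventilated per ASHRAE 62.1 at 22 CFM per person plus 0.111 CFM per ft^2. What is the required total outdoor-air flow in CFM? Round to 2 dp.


Total = 163*22 + 3967*0.111 = 4026.34 CFM

4026.34 CFM


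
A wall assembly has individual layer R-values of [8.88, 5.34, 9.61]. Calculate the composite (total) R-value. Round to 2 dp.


R_total = 8.88 + 5.34 + 9.61 = 23.83

23.83


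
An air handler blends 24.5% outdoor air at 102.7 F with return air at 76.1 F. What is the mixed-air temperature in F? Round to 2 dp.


T_mix = 76.1 + (24.5/100)*(102.7-76.1) = 82.62 F

82.62 F


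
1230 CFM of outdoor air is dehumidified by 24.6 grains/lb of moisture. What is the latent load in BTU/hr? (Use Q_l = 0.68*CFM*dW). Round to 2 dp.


Q = 0.68 * 1230 * 24.6 = 20575.44 BTU/hr

20575.44 BTU/hr


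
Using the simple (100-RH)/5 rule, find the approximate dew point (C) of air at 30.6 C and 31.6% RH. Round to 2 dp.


Td = 30.6 - (100-31.6)/5 = 16.92 C

16.92 C


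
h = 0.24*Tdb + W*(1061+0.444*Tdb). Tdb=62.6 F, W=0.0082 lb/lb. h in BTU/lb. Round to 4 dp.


h = 0.24*62.6 + 0.0082*(1061+0.444*62.6) = 23.9521 BTU/lb

23.9521 BTU/lb


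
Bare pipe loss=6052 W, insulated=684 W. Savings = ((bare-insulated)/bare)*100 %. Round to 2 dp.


Savings = ((6052-684)/6052)*100 = 88.70 %

88.70 %


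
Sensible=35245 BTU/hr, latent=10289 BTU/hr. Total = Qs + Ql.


Qt = 35245 + 10289 = 45534 BTU/hr

45534 BTU/hr


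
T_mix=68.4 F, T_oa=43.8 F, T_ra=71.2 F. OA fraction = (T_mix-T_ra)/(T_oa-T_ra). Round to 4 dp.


frac = (68.4 - 71.2) / (43.8 - 71.2) = 0.1022

0.1022


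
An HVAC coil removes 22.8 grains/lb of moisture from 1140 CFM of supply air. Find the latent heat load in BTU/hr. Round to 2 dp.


Q = 0.68 * 1140 * 22.8 = 17674.56 BTU/hr

17674.56 BTU/hr


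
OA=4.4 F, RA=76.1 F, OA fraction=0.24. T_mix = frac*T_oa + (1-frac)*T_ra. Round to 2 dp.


T_mix = 0.24*4.4 + 0.76*76.1 = 58.89 F

58.89 F


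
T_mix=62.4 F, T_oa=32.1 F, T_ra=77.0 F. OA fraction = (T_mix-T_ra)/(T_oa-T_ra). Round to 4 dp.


frac = (62.4 - 77.0) / (32.1 - 77.0) = 0.3252

0.3252


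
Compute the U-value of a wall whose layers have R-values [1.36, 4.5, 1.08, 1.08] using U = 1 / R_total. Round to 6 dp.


R_total = 1.36 + 4.5 + 1.08 + 1.08 = 8.02
U = 1/8.02 = 0.124688

0.124688


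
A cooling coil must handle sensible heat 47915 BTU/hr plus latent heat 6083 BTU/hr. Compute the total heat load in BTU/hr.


Qt = 47915 + 6083 = 53998 BTU/hr

53998 BTU/hr


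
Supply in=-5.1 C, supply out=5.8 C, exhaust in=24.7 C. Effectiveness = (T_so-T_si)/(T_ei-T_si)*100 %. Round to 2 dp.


eff = (5.8-(-5.1))/(24.7-(-5.1))*100 = 36.58 %

36.58 %


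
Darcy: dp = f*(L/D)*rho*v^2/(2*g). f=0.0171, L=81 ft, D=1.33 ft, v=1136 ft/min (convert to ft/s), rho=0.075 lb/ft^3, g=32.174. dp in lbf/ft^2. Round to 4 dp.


v_fps = 1136/60 = 18.9333 ft/s
dp = 0.0171*(81/1.33)*0.075*18.9333^2/(2*32.174) = 0.4351 lbf/ft^2

0.4351 lbf/ft^2


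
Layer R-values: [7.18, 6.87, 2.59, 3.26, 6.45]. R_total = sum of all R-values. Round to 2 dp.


R_total = 7.18 + 6.87 + 2.59 + 3.26 + 6.45 = 26.35

26.35


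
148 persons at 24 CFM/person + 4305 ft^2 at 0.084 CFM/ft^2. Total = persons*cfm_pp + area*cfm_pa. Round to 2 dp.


Total = 148*24 + 4305*0.084 = 3913.62 CFM

3913.62 CFM


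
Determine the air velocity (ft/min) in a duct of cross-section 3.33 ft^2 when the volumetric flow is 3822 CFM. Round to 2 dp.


V = 3822 / 3.33 = 1147.75 ft/min

1147.75 ft/min


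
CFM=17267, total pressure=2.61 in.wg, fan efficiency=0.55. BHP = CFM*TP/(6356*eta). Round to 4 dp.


BHP = 17267 * 2.61 / (6356 * 0.55) = 12.8917 hp

12.8917 hp


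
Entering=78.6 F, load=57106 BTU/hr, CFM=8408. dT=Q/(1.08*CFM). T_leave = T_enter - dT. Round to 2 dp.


dT = 57106/(1.08*8408) = 6.2888
T_leave = 78.6 - 6.2888 = 72.31 F

72.31 F


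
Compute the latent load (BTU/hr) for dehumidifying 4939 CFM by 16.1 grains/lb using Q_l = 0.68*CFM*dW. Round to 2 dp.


Q = 0.68 * 4939 * 16.1 = 54072.17 BTU/hr

54072.17 BTU/hr


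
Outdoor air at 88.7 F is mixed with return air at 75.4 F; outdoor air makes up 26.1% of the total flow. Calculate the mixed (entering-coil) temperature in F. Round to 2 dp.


T_mix = 75.4 + (26.1/100)*(88.7-75.4) = 78.87 F

78.87 F


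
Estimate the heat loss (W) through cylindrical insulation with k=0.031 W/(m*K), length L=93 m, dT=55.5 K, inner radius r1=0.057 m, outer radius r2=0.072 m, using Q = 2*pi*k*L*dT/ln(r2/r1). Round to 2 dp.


Q = 2*pi*0.031*93*55.5/ln(0.072/0.057) = 4303.45 W

4303.45 W


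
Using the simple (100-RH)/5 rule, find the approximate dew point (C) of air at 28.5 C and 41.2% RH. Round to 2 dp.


Td = 28.5 - (100-41.2)/5 = 16.74 C

16.74 C


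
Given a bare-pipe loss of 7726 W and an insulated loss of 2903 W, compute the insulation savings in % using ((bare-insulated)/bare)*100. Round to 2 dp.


Savings = ((7726-2903)/7726)*100 = 62.43 %

62.43 %


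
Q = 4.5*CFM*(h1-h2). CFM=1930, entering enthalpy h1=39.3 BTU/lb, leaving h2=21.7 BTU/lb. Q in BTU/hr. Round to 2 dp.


Q = 4.5 * 1930 * (39.3 - 21.7) = 152856.00 BTU/hr

152856.00 BTU/hr


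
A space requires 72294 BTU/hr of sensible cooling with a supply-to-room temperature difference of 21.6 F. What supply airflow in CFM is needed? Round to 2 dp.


CFM = 72294 / (1.08 * 21.6) = 3099.02

3099.02 CFM


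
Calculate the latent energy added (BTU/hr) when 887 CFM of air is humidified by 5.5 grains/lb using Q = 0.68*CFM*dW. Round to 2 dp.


Q = 0.68 * 887 * 5.5 = 3317.38 BTU/hr

3317.38 BTU/hr


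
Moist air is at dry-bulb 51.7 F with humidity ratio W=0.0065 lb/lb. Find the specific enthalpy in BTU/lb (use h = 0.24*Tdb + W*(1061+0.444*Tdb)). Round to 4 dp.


h = 0.24*51.7 + 0.0065*(1061+0.444*51.7) = 19.4537 BTU/lb

19.4537 BTU/lb


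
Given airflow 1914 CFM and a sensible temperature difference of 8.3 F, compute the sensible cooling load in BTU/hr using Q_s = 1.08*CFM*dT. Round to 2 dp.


Q = 1.08 * 1914 * 8.3 = 17157.10 BTU/hr

17157.10 BTU/hr


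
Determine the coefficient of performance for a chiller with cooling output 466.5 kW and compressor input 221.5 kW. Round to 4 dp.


COP = 466.5 / 221.5 = 2.1061

2.1061


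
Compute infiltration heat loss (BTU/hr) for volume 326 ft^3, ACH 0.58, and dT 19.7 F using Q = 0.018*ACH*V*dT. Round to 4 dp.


Q = 0.018 * 0.58 * 326 * 19.7 = 67.0478 BTU/hr

67.0478 BTU/hr


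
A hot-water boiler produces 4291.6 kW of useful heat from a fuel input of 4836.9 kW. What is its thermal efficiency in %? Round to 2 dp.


eta = (4291.6/4836.9)*100 = 88.73 %

88.73 %


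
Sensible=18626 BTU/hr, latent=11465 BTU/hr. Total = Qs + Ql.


Qt = 18626 + 11465 = 30091 BTU/hr

30091 BTU/hr


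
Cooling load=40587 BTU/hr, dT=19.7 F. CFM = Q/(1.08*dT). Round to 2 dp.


CFM = 40587 / (1.08 * 19.7) = 1907.64

1907.64 CFM


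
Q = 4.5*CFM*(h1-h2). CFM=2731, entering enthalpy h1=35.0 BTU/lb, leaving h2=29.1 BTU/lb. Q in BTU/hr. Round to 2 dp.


Q = 4.5 * 2731 * (35.0 - 29.1) = 72508.05 BTU/hr

72508.05 BTU/hr


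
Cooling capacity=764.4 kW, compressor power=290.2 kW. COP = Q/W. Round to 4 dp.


COP = 764.4 / 290.2 = 2.6340

2.6340


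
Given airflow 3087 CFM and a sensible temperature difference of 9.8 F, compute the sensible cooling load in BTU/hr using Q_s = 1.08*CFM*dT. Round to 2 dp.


Q = 1.08 * 3087 * 9.8 = 32672.81 BTU/hr

32672.81 BTU/hr


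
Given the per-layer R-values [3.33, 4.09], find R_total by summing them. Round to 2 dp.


R_total = 3.33 + 4.09 = 7.42

7.42


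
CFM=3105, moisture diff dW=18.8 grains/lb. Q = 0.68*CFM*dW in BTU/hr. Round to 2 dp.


Q = 0.68 * 3105 * 18.8 = 39694.32 BTU/hr

39694.32 BTU/hr


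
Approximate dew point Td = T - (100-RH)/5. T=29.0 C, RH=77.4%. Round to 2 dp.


Td = 29.0 - (100-77.4)/5 = 24.48 C

24.48 C


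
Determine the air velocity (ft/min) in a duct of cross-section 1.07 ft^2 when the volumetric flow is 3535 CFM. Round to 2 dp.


V = 3535 / 1.07 = 3303.74 ft/min

3303.74 ft/min


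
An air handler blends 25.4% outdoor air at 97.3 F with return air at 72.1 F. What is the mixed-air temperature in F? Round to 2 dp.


T_mix = 72.1 + (25.4/100)*(97.3-72.1) = 78.50 F

78.50 F


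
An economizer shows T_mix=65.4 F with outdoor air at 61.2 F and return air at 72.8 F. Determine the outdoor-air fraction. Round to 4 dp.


frac = (65.4 - 72.8) / (61.2 - 72.8) = 0.6379

0.6379


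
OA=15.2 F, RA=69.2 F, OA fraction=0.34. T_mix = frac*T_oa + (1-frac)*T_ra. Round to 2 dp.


T_mix = 0.34*15.2 + 0.66*69.2 = 50.84 F

50.84 F


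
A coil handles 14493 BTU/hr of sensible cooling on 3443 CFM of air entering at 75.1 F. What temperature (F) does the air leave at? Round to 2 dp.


dT = 14493/(1.08*3443) = 3.8976
T_leave = 75.1 - 3.8976 = 71.20 F

71.20 F


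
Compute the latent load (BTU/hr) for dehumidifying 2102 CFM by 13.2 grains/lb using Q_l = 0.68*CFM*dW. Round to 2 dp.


Q = 0.68 * 2102 * 13.2 = 18867.55 BTU/hr

18867.55 BTU/hr


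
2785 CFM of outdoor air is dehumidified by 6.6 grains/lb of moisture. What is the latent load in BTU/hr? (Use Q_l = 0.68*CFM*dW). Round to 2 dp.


Q = 0.68 * 2785 * 6.6 = 12499.08 BTU/hr

12499.08 BTU/hr


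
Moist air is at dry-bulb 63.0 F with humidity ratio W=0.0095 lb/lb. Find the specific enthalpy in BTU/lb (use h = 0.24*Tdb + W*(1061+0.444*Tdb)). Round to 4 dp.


h = 0.24*63.0 + 0.0095*(1061+0.444*63.0) = 25.4652 BTU/lb

25.4652 BTU/lb


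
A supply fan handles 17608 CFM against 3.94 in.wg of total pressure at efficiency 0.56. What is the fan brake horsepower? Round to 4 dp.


BHP = 17608 * 3.94 / (6356 * 0.56) = 19.4910 hp

19.4910 hp


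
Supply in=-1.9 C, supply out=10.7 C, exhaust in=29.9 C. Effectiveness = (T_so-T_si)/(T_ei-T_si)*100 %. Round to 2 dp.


eff = (10.7-(-1.9))/(29.9-(-1.9))*100 = 39.62 %

39.62 %


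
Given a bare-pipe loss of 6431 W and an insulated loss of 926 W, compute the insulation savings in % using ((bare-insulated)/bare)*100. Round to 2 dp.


Savings = ((6431-926)/6431)*100 = 85.60 %

85.60 %


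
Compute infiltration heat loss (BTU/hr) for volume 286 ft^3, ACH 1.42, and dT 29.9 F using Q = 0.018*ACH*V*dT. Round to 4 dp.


Q = 0.018 * 1.42 * 286 * 29.9 = 218.5738 BTU/hr

218.5738 BTU/hr


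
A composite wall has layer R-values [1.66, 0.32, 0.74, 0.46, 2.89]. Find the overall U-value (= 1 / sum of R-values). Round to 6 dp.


R_total = 1.66 + 0.32 + 0.74 + 0.46 + 2.89 = 6.07
U = 1/6.07 = 0.164745

0.164745


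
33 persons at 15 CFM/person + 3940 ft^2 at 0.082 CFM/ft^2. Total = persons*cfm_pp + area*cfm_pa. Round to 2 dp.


Total = 33*15 + 3940*0.082 = 818.08 CFM

818.08 CFM


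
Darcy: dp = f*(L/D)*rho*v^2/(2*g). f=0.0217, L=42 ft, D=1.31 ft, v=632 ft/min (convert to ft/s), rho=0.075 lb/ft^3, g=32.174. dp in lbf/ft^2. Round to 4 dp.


v_fps = 632/60 = 10.5333 ft/s
dp = 0.0217*(42/1.31)*0.075*10.5333^2/(2*32.174) = 0.0900 lbf/ft^2

0.0900 lbf/ft^2


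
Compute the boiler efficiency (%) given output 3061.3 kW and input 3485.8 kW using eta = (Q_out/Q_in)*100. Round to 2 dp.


eta = (3061.3/3485.8)*100 = 87.82 %

87.82 %


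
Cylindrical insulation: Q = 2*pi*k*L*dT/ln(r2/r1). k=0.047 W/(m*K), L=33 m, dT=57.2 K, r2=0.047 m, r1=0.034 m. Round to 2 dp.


Q = 2*pi*0.047*33*57.2/ln(0.047/0.034) = 1721.58 W

1721.58 W


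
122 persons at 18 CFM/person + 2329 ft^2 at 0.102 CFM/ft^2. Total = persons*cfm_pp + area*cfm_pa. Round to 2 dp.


Total = 122*18 + 2329*0.102 = 2433.56 CFM

2433.56 CFM


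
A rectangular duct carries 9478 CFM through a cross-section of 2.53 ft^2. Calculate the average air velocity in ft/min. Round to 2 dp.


V = 9478 / 2.53 = 3746.25 ft/min

3746.25 ft/min


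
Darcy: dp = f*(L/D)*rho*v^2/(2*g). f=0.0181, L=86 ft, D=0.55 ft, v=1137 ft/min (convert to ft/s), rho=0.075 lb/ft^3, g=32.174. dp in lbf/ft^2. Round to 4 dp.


v_fps = 1137/60 = 18.95 ft/s
dp = 0.0181*(86/0.55)*0.075*18.95^2/(2*32.174) = 1.1846 lbf/ft^2

1.1846 lbf/ft^2


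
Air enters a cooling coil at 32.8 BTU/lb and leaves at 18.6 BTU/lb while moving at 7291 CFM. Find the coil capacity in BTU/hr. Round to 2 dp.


Q = 4.5 * 7291 * (32.8 - 18.6) = 465894.90 BTU/hr

465894.90 BTU/hr


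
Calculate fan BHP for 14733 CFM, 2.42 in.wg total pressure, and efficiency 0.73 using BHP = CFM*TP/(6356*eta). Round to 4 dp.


BHP = 14733 * 2.42 / (6356 * 0.73) = 7.6842 hp

7.6842 hp


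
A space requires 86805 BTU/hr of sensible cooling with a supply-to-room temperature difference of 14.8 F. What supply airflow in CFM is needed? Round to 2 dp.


CFM = 86805 / (1.08 * 14.8) = 5430.74

5430.74 CFM


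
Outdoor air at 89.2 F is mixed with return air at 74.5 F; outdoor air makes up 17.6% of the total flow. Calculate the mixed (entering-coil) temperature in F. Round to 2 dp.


T_mix = 74.5 + (17.6/100)*(89.2-74.5) = 77.09 F

77.09 F


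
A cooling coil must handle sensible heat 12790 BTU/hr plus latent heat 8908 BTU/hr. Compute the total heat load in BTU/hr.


Qt = 12790 + 8908 = 21698 BTU/hr

21698 BTU/hr


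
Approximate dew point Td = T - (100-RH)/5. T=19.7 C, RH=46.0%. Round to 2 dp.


Td = 19.7 - (100-46.0)/5 = 8.90 C

8.90 C


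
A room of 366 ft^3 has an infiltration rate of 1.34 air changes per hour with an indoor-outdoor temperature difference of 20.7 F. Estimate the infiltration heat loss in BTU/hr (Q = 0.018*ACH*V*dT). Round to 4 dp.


Q = 0.018 * 1.34 * 366 * 20.7 = 182.7379 BTU/hr

182.7379 BTU/hr


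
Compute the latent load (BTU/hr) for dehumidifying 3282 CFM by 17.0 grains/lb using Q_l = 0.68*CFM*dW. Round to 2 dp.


Q = 0.68 * 3282 * 17.0 = 37939.92 BTU/hr

37939.92 BTU/hr


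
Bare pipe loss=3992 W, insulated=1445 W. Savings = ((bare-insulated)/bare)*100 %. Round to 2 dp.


Savings = ((3992-1445)/3992)*100 = 63.80 %

63.80 %


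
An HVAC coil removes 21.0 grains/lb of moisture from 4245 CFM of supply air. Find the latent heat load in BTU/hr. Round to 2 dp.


Q = 0.68 * 4245 * 21.0 = 60618.60 BTU/hr

60618.60 BTU/hr


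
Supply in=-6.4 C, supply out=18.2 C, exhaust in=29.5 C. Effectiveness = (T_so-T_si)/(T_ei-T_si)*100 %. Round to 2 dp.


eff = (18.2-(-6.4))/(29.5-(-6.4))*100 = 68.52 %

68.52 %


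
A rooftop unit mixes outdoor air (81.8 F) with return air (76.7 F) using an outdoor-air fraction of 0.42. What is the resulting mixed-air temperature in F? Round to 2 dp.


T_mix = 0.42*81.8 + 0.58*76.7 = 78.84 F

78.84 F


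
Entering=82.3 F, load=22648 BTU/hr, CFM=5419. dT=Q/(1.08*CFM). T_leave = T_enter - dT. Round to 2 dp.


dT = 22648/(1.08*5419) = 3.8698
T_leave = 82.3 - 3.8698 = 78.43 F

78.43 F


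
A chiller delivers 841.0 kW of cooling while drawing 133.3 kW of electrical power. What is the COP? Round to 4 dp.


COP = 841.0 / 133.3 = 6.3091

6.3091


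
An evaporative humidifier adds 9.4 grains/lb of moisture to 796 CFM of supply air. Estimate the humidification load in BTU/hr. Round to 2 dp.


Q = 0.68 * 796 * 9.4 = 5088.03 BTU/hr

5088.03 BTU/hr


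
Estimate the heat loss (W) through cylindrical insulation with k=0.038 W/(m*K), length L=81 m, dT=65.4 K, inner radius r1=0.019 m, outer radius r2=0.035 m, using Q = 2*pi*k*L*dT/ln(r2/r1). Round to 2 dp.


Q = 2*pi*0.038*81*65.4/ln(0.035/0.019) = 2070.38 W

2070.38 W


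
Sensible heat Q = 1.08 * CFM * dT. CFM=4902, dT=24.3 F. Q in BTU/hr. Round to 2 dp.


Q = 1.08 * 4902 * 24.3 = 128648.09 BTU/hr

128648.09 BTU/hr


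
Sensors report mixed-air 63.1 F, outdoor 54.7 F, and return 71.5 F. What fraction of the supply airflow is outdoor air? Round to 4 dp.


frac = (63.1 - 71.5) / (54.7 - 71.5) = 0.5000

0.5000


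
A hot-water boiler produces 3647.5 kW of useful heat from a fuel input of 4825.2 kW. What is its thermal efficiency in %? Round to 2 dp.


eta = (3647.5/4825.2)*100 = 75.59 %

75.59 %


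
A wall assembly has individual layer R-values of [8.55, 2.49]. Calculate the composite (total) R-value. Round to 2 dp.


R_total = 8.55 + 2.49 = 11.04

11.04


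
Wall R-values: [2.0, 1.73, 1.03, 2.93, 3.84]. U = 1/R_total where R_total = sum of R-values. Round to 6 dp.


R_total = 2.0 + 1.73 + 1.03 + 2.93 + 3.84 = 11.53
U = 1/11.53 = 0.086730

0.086730


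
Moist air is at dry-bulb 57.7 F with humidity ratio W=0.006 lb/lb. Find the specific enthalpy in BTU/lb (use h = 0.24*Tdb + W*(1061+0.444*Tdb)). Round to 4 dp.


h = 0.24*57.7 + 0.006*(1061+0.444*57.7) = 20.3677 BTU/lb

20.3677 BTU/lb


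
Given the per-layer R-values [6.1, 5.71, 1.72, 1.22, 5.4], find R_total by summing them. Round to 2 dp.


R_total = 6.1 + 5.71 + 1.72 + 1.22 + 5.4 = 20.15

20.15


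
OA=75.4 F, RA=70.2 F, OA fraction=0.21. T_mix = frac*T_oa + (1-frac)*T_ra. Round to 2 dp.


T_mix = 0.21*75.4 + 0.79*70.2 = 71.29 F

71.29 F


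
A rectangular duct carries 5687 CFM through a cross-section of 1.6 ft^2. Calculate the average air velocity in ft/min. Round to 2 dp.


V = 5687 / 1.6 = 3554.38 ft/min

3554.38 ft/min


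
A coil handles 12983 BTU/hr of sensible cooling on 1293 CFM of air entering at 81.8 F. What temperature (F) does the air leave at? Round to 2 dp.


dT = 12983/(1.08*1293) = 9.2972
T_leave = 81.8 - 9.2972 = 72.50 F

72.50 F


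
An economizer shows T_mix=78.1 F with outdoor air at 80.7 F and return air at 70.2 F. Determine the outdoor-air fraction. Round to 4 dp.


frac = (78.1 - 70.2) / (80.7 - 70.2) = 0.7524

0.7524


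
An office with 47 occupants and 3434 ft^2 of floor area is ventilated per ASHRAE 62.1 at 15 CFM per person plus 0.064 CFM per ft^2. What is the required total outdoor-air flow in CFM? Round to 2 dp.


Total = 47*15 + 3434*0.064 = 924.78 CFM

924.78 CFM


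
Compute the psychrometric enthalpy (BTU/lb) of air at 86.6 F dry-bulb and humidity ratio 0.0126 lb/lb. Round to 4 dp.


h = 0.24*86.6 + 0.0126*(1061+0.444*86.6) = 34.6371 BTU/lb

34.6371 BTU/lb


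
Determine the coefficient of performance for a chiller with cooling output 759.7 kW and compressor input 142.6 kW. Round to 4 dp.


COP = 759.7 / 142.6 = 5.3275

5.3275
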